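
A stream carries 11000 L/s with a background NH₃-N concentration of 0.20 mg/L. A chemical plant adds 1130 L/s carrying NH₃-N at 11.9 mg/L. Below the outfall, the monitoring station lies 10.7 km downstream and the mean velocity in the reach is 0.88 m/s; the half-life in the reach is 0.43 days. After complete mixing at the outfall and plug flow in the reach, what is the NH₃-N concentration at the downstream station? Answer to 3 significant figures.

Flow-weighted average: C = (11000·0.2000 + 1130·11.90) / 12130 = 15650/12130 = 1.290 mg/L.
Travel time t = 10.7·1000 / 0.88 = 12160 s = 3.378 h.
Half-life 0.43 d → k = ln 2 / 0.43 = 1.612 d⁻¹.
Decay over the reach: 1.290·exp(−kt) = 1.290·0.7970 = 1.028 mg/L.

1.03 mg/L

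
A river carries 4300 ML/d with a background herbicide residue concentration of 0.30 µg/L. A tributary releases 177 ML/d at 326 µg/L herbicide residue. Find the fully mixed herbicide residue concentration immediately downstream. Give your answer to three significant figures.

After mixing, C = (4300·0.3000 + 177.0·326.0) / 4477 = 58990/4477 = 13.18 µg/L.

13.2 µg/L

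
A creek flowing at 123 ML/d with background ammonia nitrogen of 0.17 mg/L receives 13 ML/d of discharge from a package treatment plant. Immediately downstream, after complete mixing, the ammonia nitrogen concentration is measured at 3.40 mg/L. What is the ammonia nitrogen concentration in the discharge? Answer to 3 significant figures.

Mass balance: 123.0·0.1700 + 13.00·Cₑ = 136.0·3.400
→ Cₑ = (136.0·3.400 − 123.0·0.1700) / 13.00 = 33.96 mg/L.

34.0 mg/L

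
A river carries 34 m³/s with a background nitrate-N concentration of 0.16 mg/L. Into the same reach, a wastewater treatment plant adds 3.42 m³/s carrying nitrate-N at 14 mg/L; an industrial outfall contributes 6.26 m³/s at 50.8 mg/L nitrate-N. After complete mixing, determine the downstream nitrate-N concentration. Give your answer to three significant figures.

Mixed concentration C = ΣQC/ΣQ = (34.00·0.1600 + 3.420·14.00 + 6.260·50.80) / 43.68 = 371.3/43.68 = 8.501 mg/L.

8.50 mg/L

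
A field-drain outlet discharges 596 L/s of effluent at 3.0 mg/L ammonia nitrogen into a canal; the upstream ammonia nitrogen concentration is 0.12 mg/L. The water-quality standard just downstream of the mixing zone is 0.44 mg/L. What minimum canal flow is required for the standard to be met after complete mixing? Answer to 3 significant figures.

4770 L/s

Set C_mix = 0.44: (Q·0.1200 + 596.0·3.000) / (Q + 596.0) = 0.44
→ Q = 596.0·(3.000 − 0.44)/(0.44 − 0.1200) = 4768 L/s.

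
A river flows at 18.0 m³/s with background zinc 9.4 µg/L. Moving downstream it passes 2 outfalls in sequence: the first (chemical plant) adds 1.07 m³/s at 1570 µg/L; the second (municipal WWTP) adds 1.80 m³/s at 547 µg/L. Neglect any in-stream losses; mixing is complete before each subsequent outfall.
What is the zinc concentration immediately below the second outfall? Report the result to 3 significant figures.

Outfall 1: combined Q = 19.07 m³/s; C = (18.00·9.400 + 1.070·1570)/19.07 = 96.96 µg/L.
Outfall 2: combined Q = 20.87 m³/s; C = (19.07·96.96 + 1.800·547.0)/20.87 = 135.8 µg/L.

136 µg/L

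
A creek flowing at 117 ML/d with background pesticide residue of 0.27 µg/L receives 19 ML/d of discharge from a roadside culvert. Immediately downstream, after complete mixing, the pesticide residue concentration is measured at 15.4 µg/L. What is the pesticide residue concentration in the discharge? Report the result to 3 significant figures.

109 µg/L

Mass balance: 117.0·0.2700 + 19.00·Cₑ = 136.0·15.40
→ Cₑ = (136.0·15.40 − 117.0·0.2700) / 19.00 = 108.6 µg/L.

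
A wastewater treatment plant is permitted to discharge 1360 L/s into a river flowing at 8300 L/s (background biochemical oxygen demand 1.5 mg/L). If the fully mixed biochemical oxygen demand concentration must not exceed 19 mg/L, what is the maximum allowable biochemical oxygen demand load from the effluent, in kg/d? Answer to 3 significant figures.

14800 kg/d

Mass balance at the limit: 8300·1.500 + 1360·Cₑ = 9660·19 → Cₑ = 125.8 mg/L.
1360 L/s = 1.360 m³/s. Load = 1.360 m³/s × 125.8 g/m³ × 86 400 s/d = 14780 kg/d.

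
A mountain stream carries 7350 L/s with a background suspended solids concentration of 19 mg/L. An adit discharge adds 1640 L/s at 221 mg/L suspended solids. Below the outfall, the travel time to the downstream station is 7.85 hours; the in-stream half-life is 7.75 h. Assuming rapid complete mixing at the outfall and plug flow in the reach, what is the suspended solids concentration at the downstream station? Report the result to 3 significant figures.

27.7 mg/L

Mixed concentration C = ΣQC/ΣQ = (7350·19.00 + 1640·221.0) / 8990 = 502100/8990 = 55.85 mg/L.
Half-life 7.75 h → k = ln 2 / 7.75 = 0.08944 h⁻¹ = 2.147 d⁻¹.
First-order decay: C = 55.85·exp(−k·t) = 55.85·0.4955 = 27.68 mg/L.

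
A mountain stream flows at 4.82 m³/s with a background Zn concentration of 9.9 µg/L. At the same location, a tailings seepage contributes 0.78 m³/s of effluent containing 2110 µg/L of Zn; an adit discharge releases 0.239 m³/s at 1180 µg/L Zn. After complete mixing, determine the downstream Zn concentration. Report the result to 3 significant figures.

Mixed concentration C = ΣQC/ΣQ = (4.820·9.900 + 0.7800·2110 + 0.2390·1180) / 5.839 = 1976/5.839 = 338.3 µg/L.

338 µg/L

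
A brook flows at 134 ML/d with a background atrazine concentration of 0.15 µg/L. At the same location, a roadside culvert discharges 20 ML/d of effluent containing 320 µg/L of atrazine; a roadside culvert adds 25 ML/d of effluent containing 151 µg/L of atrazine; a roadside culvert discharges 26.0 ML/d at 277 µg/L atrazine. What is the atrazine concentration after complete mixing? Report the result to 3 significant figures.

Mass balance: C = (134.0·0.1500 + 20.00·320.0 + 25.00·151.0 + 26.00·277.0) / 205.0 = 17400/205.0 = 84.86 µg/L.

84.9 µg/L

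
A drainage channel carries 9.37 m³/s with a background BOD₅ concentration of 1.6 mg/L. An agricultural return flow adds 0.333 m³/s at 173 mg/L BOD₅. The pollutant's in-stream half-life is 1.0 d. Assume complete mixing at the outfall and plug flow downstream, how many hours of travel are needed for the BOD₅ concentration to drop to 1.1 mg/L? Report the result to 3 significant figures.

Mixed concentration C = ΣQC/ΣQ = (9.370·1.600 + 0.3330·173.0) / 9.703 = 72.60/9.703 = 7.482 mg/L.
Half-life 1.0 d → k = ln 2 / 1.0 = 0.6931 d⁻¹.
7.482·exp(−k·t) = 1.1 → t = ln(7.482/1.1)/k = 239000 s = 66.38 h.

66.4 h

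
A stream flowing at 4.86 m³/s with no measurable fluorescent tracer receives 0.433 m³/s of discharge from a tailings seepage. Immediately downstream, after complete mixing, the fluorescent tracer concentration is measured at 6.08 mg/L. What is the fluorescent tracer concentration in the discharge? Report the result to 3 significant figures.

Mass balance: 4.860·0 + 0.4330·Cₑ = 5.293·6.080
→ Cₑ = (5.293·6.080 − 4.860·0) / 0.4330 = 74.32 mg/L.

74.3 mg/L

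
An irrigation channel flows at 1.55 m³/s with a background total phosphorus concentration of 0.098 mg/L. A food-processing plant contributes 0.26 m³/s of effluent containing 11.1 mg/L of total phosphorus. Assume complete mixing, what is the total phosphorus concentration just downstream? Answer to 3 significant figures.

Mass balance: C = (1.550·0.09800 + 0.2600·11.10) / 1.810 = 3.038/1.810 = 1.678 mg/L.

1.68 mg/L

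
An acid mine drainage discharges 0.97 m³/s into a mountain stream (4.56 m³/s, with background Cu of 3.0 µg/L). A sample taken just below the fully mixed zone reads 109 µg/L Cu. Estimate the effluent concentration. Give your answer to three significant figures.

607 µg/L

Mass balance: 4.560·3.000 + 0.9700·Cₑ = 5.530·109.0
→ Cₑ = (5.530·109.0 − 4.560·3.000) / 0.9700 = 607.3 µg/L.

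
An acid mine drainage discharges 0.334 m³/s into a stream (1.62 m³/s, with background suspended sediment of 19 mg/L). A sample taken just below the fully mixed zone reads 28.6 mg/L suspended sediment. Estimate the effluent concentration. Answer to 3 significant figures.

Mass balance: 1.620·19.00 + 0.3340·Cₑ = 1.954·28.60
→ Cₑ = (1.954·28.60 − 1.620·19.00) / 0.3340 = 75.16 mg/L.

75.2 mg/L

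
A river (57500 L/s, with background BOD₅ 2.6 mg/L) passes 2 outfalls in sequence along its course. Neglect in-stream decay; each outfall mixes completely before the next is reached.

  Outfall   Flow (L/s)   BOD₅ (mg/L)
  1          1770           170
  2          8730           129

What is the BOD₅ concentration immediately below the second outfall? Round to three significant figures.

23.2 mg/L

Outfall 1: combined Q = 59270 L/s; C = (57500·2.600 + 1770·170.0)/59270 = 7.599 mg/L.
Outfall 2: combined Q = 68000 L/s; C = (59270·7.599 + 8730·129.0)/68000 = 23.18 mg/L.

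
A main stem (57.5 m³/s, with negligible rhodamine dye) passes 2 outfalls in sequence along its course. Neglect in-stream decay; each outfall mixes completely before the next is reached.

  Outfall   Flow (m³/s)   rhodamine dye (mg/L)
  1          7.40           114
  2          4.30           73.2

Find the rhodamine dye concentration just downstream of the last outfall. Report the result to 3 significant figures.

16.7 mg/L

After outfall 1: Q = 57.50 + 7.400 = 64.90 m³/s; C = (57.50·0 + 7.400·114.0)/64.90 = 13.00 mg/L.
After outfall 2: Q = 64.90 + 4.300 = 69.20 m³/s; C = (64.90·13.00 + 4.300·73.20)/69.20 = 16.74 mg/L.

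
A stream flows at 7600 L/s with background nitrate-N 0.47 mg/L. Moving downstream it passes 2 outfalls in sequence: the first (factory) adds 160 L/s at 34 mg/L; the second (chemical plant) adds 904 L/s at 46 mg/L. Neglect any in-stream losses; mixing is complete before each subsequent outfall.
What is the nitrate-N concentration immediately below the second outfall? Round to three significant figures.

5.84 mg/L

Below outfall 1: Q → 7760 L/s, C = (7600·0.4700 + 160.0·34.00)/7760 = 1.161 mg/L.
Below outfall 2: Q → 8664 L/s, C = (7760·1.161 + 904.0·46.00)/8664 = 5.840 mg/L.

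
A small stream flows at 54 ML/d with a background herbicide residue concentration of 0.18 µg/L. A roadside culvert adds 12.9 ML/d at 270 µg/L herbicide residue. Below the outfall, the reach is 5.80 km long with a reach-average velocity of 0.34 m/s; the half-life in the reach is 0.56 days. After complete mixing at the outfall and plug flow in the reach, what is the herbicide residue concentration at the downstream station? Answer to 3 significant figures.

Conservation of mass: C = (54.00·0.1800 + 12.90·270.0) / 66.90 = 3493/66.90 = 52.21 µg/L.
Travel time t = 5.80·1000 / 0.34 = 17060 s = 4.739 h.
Half-life 0.56 d → k = ln 2 / 0.56 = 1.238 d⁻¹.
Applying C = C₀e^(−kt): 52.21 × 0.7832 = 40.89 µg/L.

40.9 µg/L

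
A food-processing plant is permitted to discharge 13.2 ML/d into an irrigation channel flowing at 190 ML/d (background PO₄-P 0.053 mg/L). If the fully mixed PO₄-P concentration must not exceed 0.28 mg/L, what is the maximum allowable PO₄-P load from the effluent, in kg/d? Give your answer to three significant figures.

46.8 kg/d

Mass balance at the limit: 190.0·0.05300 + 13.20·Cₑ = 203.2·0.28 → Cₑ = 3.547 mg/L.
13.20 ML/d = 0.1528 m³/s. Load = 0.1528 m³/s × 3.547 g/m³ × 86 400 s/d = 46.83 kg/d.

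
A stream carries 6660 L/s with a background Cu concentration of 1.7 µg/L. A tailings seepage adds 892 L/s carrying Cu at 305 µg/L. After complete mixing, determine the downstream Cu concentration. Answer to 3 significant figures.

37.5 µg/L

Conservation of mass: C = (6660·1.700 + 892.0·305.0) / 7552 = 283400/7552 = 37.52 µg/L.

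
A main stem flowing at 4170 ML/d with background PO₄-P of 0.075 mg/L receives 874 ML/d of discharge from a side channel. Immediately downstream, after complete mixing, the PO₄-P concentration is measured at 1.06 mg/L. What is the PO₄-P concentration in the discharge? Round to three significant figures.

5.76 mg/L

Mass balance: 4170·0.07500 + 874.0·Cₑ = 5044·1.060
→ Cₑ = (5044·1.060 − 4170·0.07500) / 874.0 = 5.760 mg/L.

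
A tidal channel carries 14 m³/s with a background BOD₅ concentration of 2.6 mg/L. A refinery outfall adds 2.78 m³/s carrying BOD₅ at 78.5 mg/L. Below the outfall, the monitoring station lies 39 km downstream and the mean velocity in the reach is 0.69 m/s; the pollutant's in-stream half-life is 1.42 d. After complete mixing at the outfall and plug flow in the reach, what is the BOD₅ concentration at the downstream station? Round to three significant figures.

11.0 mg/L

Conservation of mass: C = (14.00·2.600 + 2.780·78.50) / 16.78 = 254.6/16.78 = 15.17 mg/L.
Travel time t = 39·1000 / 0.69 = 56520 s = 15.70 h.
Half-life 1.42 d → k = ln 2 / 1.42 = 0.4881 d⁻¹.
Decay over the reach: 15.17·exp(−kt) = 15.17·0.7266 = 11.03 mg/L.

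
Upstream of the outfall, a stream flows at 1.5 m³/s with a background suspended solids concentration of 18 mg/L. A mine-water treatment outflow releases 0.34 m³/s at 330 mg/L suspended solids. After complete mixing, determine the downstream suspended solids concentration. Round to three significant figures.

Mass balance: C = (1.500·18.00 + 0.3400·330.0) / 1.840 = 139.2/1.840 = 75.65 mg/L.

75.7 mg/L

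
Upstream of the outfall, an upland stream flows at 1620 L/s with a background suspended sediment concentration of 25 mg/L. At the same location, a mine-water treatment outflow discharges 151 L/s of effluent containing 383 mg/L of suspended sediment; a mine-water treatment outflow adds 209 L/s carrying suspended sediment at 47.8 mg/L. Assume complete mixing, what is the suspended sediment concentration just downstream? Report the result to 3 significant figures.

Flow-weighted average: C = (1620·25.00 + 151.0·383.0 + 209.0·47.80) / 1980 = 108300/1980 = 54.71 mg/L.

54.7 mg/L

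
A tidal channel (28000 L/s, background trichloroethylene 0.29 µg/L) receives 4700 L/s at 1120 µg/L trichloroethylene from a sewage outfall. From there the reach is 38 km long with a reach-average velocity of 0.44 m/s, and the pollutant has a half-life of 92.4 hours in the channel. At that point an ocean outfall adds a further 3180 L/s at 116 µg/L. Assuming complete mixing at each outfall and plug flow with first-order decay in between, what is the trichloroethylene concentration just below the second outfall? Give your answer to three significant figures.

133 µg/L

Mass balance: C = (28000·0.2900 + 4700·1120) / 32700 = 5272000/32700 = 161.2 µg/L; combined flow 32700 L/s.
Travel time t = 38·1000 / 0.44 = 86360 s = 23.99 h.
Half-life 92.4 h → k = ln 2 / 92.4 = 0.007502 h⁻¹ = 0.1800 d⁻¹.
Decay over the reach: 161.2·exp(−kt) = 161.2·0.8353 = 134.7 µg/L.
Second outfall: C = (32700·134.7 + 3180·116.0)/35880 = 133.0 µg/L.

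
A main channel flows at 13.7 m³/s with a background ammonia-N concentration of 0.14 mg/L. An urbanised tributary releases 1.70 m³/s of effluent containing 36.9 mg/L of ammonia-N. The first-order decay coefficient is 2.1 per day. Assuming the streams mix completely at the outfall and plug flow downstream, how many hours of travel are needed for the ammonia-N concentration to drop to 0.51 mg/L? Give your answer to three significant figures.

Flow-weighted average: C = (13.70·0.1400 + 1.700·36.90) / 15.40 = 64.65/15.40 = 4.198 mg/L.
4.198·exp(−k·t) = 0.51 → t = ln(4.198/0.51)/k = 86730 s = 24.09 h.

24.1 h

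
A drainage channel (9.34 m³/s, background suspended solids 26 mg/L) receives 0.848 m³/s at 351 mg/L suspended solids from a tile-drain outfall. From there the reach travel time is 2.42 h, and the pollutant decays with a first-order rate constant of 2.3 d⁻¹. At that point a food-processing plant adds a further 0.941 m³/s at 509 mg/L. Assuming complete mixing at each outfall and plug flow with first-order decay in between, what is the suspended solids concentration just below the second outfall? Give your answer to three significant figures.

After mixing, C = (9.340·26.00 + 0.8480·351.0) / 10.19 = 540.5/10.19 = 53.05 mg/L; combined flow 10.19 m³/s.
Applying C = C₀e^(−kt): 53.05 × 0.7930 = 42.07 mg/L.
At the second outfall, C = (10.19·42.07 + 0.9410·509.0) / (10.19 + 0.9410) = 81.55 mg/L.

81.6 mg/L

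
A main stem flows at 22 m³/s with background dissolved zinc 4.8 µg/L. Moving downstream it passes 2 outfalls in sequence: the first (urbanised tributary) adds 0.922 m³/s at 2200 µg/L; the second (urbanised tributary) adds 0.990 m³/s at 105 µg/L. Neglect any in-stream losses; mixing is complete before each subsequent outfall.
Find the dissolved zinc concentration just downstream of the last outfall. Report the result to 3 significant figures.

93.6 µg/L

Outfall 1: combined Q = 22.92 m³/s; C = (22.00·4.800 + 0.9220·2200)/22.92 = 93.10 µg/L.
Outfall 2: combined Q = 23.91 m³/s; C = (22.92·93.10 + 0.9900·105.0)/23.91 = 93.59 µg/L.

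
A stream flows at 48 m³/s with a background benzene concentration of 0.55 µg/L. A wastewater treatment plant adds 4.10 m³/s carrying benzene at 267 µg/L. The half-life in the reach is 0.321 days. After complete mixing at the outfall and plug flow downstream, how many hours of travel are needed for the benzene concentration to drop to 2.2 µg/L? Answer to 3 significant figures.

Mass balance: C = (48.00·0.5500 + 4.100·267.0) / 52.10 = 1121/52.10 = 21.52 µg/L.
Half-life 0.321 d → k = ln 2 / 0.321 = 2.159 d⁻¹.
21.52·exp(−k·t) = 2.2 → t = ln(21.52/2.2)/k = 91250 s = 25.35 h.

25.3 h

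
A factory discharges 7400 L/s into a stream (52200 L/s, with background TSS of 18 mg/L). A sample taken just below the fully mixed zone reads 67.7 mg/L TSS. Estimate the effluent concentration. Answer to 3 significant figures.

Mass balance: 52200·18.00 + 7400·Cₑ = 59600·67.70
→ Cₑ = (59600·67.70 − 52200·18.00) / 7400 = 418.3 mg/L.

418 mg/L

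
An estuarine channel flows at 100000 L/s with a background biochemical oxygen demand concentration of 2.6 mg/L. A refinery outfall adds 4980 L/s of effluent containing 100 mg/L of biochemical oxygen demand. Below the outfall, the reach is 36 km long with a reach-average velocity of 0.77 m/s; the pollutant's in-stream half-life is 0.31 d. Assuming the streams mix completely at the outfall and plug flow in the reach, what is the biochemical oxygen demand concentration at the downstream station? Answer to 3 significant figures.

2.15 mg/L

Conservation of mass: C = (100000·2.600 + 4980·100.0) / 105000 = 758000/105000 = 7.220 mg/L.
Travel time t = 36·1000 / 0.77 = 46750 s = 12.99 h.
Half-life 0.31 d → k = ln 2 / 0.31 = 2.236 d⁻¹.
Decay over the reach: 7.220·exp(−kt) = 7.220·0.2982 = 2.153 mg/L.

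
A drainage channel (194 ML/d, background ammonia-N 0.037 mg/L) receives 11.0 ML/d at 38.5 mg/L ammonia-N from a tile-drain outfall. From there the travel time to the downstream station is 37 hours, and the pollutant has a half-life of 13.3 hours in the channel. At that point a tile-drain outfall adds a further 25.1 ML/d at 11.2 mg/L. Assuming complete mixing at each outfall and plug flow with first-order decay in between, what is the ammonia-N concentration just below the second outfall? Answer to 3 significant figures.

Mixed concentration C = ΣQC/ΣQ = (194.0·0.03700 + 11.00·38.50) / 205.0 = 430.7/205.0 = 2.101 mg/L; combined flow 205.0 ML/d.
Half-life 13.3 h → k = ln 2 / 13.3 = 0.05212 h⁻¹ = 1.251 d⁻¹.
Applying C = C₀e^(−kt): 2.101 × 0.1454 = 0.3055 mg/L.
At the second outfall, C = (205.0·0.3055 + 25.10·11.20) / (205.0 + 25.10) = 1.494 mg/L.

1.49 mg/L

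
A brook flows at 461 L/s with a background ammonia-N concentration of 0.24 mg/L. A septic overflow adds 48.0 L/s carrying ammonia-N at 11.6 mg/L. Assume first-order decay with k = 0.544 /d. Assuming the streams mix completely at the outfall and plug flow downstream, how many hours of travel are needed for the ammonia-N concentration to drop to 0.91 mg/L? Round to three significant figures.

16.1 h

After mixing, C = (461.0·0.2400 + 48.00·11.60) / 509.0 = 667.4/509.0 = 1.311 mg/L.
1.311·exp(−k·t) = 0.91 → t = ln(1.311/0.91)/k = 58020 s = 16.12 h.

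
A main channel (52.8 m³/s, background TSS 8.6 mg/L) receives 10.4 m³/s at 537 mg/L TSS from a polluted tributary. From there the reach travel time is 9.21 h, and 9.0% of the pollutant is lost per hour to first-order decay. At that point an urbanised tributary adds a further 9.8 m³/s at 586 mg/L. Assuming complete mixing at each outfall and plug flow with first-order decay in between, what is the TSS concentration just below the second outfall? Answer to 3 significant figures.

113 mg/L

Mass balance: C = (52.80·8.600 + 10.40·537.0) / 63.20 = 6039/63.20 = 95.55 mg/L; combined flow 63.20 m³/s.
9.0%/h lost → k = −ln(1 − 0.09) = 0.09431 h⁻¹.
First-order decay: C = 95.55·exp(−k·t) = 95.55·0.4195 = 40.09 mg/L.
Second outfall: C = (63.20·40.09 + 9.800·586.0)/73.00 = 113.4 mg/L.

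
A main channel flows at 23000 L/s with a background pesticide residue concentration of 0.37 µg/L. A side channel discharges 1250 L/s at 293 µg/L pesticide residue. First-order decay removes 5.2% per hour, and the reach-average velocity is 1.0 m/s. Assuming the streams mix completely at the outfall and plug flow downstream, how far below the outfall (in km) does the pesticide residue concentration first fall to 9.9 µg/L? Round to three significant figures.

30.0 km

Mass balance: C = (23000·0.3700 + 1250·293.0) / 24250 = 374800/24250 = 15.45 µg/L.
5.2%/h lost → k = −ln(1 − 0.052) = 0.05340 h⁻¹.
Set 15.45·exp(−k·t) = 9.9 → t = ln(15.45/9.9)/k = 30020 s = 8.339 h.
Distance = v·t = 1.0·30020 = 30020 m = 30.02 km.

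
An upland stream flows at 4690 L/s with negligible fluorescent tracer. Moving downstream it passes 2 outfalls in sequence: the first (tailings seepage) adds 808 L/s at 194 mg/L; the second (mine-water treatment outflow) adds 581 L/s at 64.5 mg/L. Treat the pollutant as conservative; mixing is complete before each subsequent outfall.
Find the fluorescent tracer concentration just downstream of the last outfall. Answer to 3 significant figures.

Below outfall 1: Q → 5498 L/s, C = (4690·0 + 808.0·194.0)/5498 = 28.51 mg/L.
Below outfall 2: Q → 6079 L/s, C = (5498·28.51 + 581.0·64.50)/6079 = 31.95 mg/L.

32.0 mg/L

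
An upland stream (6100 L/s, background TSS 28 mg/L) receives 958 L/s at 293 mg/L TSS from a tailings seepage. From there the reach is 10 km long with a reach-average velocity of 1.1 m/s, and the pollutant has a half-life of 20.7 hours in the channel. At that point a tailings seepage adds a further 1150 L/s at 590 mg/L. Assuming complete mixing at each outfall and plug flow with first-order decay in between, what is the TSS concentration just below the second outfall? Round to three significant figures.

133 mg/L

Mass balance: C = (6100·28.00 + 958.0·293.0) / 7058 = 451500/7058 = 63.97 mg/L; combined flow 7058 L/s.
Travel time t = 10·1000 / 1.1 = 9091 s = 2.525 h.
Half-life 20.7 h → k = ln 2 / 20.7 = 0.03349 h⁻¹ = 0.8036 d⁻¹.
After decay, C = 63.97 × e^(−kt) = 63.97 × 0.9189 = 58.78 mg/L.
At the second outfall, C = (7058·58.78 + 1150·590.0) / (7058 + 1150) = 133.2 mg/L.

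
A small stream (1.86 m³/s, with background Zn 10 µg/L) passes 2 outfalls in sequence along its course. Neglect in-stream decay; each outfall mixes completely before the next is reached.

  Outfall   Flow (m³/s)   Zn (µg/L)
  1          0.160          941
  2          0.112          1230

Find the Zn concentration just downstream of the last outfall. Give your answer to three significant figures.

After outfall 1: Q = 1.860 + 0.1600 = 2.020 m³/s; C = (1.860·10.00 + 0.1600·941.0)/2.020 = 83.74 µg/L.
After outfall 2: Q = 2.020 + 0.1120 = 2.132 m³/s; C = (2.020·83.74 + 0.1120·1230)/2.132 = 144.0 µg/L.

144 µg/L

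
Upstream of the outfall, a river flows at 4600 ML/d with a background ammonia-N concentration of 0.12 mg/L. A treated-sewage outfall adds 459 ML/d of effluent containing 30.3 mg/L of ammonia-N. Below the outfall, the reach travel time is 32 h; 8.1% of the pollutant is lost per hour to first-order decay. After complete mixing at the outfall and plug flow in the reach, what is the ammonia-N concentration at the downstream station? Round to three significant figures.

0.192 mg/L

Mixed concentration C = ΣQC/ΣQ = (4600·0.1200 + 459.0·30.30) / 5059 = 14460/5059 = 2.858 mg/L.
8.1%/h lost → k = −ln(1 − 0.081) = 0.08447 h⁻¹.
Decay over the reach: 2.858·exp(−kt) = 2.858·0.06700 = 0.1915 mg/L.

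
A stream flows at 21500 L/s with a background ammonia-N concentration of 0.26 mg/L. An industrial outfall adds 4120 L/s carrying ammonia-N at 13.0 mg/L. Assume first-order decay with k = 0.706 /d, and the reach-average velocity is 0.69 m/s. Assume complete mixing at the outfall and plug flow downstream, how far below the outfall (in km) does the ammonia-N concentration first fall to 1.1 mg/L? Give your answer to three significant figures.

Conservation of mass: C = (21500·0.2600 + 4120·13.00) / 25620 = 59150/25620 = 2.309 mg/L.
Set 2.309·exp(−k·t) = 1.1 → t = ln(2.309/1.1)/k = 90730 s = 25.20 h.
Distance = v·t = 0.69·90730 = 62600 m = 62.60 km.

62.6 km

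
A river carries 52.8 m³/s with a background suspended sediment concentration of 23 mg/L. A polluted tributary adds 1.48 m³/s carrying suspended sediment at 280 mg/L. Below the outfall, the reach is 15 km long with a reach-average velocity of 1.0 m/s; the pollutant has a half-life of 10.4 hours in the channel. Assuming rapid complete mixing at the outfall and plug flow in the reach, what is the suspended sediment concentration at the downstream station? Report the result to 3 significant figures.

After mixing, C = (52.80·23.00 + 1.480·280.0) / 54.28 = 1629/54.28 = 30.01 mg/L.
Travel time t = 15·1000 / 1.0 = 15000 s = 4.167 h.
Half-life 10.4 h → k = ln 2 / 10.4 = 0.06665 h⁻¹ = 1.600 d⁻¹.
First-order decay: C = 30.01·exp(−k·t) = 30.01·0.7575 = 22.73 mg/L.

22.7 mg/L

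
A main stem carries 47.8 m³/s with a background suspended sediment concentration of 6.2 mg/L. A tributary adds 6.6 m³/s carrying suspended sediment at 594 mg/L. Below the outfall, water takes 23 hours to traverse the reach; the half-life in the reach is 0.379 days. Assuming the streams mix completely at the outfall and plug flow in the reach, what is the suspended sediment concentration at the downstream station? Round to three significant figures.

After mixing, C = (47.80·6.200 + 6.600·594.0) / 54.40 = 4217/54.40 = 77.51 mg/L.
Half-life 0.379 d → k = ln 2 / 0.379 = 1.829 d⁻¹.
Decay over the reach: 77.51·exp(−kt) = 77.51·0.1733 = 13.43 mg/L.

13.4 mg/L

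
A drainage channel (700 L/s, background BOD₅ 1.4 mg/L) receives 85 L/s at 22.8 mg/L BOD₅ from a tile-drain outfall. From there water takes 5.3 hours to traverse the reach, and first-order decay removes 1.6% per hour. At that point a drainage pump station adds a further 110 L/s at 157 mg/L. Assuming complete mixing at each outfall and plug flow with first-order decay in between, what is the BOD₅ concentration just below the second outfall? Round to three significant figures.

Mixed concentration C = ΣQC/ΣQ = (700.0·1.400 + 85.00·22.80) / 785.0 = 2918/785.0 = 3.717 mg/L; combined flow 785.0 L/s.
1.6%/h lost → k = −ln(1 − 0.016) = 0.01613 h⁻¹.
First-order decay: C = 3.717·exp(−k·t) = 3.717·0.9181 = 3.413 mg/L.
Second outfall: C = (785.0·3.413 + 110.0·157.0)/895.0 = 22.29 mg/L.

22.3 mg/L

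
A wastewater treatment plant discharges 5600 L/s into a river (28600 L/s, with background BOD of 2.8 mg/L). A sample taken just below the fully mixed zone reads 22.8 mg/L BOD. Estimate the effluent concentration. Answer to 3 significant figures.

125 mg/L

Mass balance: 28600·2.800 + 5600·Cₑ = 34200·22.80
→ Cₑ = (34200·22.80 − 28600·2.800) / 5600 = 124.9 mg/L.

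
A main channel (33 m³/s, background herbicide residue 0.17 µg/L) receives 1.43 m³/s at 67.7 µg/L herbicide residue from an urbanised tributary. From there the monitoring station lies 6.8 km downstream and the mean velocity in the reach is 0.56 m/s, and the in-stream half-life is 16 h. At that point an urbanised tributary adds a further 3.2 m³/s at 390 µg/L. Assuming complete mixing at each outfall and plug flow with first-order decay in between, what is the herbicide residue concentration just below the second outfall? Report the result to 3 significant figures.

35.5 µg/L

Mass balance: C = (33.00·0.1700 + 1.430·67.70) / 34.43 = 102.4/34.43 = 2.975 µg/L; combined flow 34.43 m³/s.
Travel time t = 6.8·1000 / 0.56 = 12140 s = 3.373 h.
Half-life 16 h → k = ln 2 / 16 = 0.04332 h⁻¹ = 1.040 d⁻¹.
After decay, C = 2.975 × e^(−kt) = 2.975 × 0.8640 = 2.570 µg/L.
Second outfall: C = (34.43·2.570 + 3.200·390.0)/37.63 = 35.52 µg/L.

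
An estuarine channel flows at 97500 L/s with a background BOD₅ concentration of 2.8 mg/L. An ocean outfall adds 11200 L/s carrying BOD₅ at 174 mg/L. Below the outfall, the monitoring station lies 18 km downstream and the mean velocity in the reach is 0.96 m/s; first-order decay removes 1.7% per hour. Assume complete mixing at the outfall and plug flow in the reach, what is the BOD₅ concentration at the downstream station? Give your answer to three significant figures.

18.7 mg/L

Mixed concentration C = ΣQC/ΣQ = (97500·2.800 + 11200·174.0) / 108700 = 2222000/108700 = 20.44 mg/L.
Travel time t = 18·1000 / 0.96 = 18750 s = 5.208 h.
1.7%/h lost → k = −ln(1 − 0.017) = 0.01715 h⁻¹.
Decay over the reach: 20.44·exp(−kt) = 20.44·0.9146 = 18.69 mg/L.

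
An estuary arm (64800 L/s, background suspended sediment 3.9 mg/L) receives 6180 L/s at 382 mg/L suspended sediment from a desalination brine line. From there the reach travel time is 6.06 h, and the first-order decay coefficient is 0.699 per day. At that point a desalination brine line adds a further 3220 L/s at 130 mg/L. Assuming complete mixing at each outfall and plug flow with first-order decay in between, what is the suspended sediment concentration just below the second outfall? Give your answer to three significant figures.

After mixing, C = (64800·3.900 + 6180·382.0) / 70980 = 2613000/70980 = 36.82 mg/L; combined flow 70980 L/s.
Applying C = C₀e^(−kt): 36.82 × 0.8382 = 30.86 mg/L.
At the second outfall, C = (70980·30.86 + 3220·130.0) / (70980 + 3220) = 35.16 mg/L.

35.2 mg/L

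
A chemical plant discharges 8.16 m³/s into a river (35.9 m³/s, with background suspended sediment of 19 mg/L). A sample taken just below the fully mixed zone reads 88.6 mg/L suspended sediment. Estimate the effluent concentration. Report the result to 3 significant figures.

Mass balance: 35.90·19.00 + 8.160·Cₑ = 44.06·88.60
→ Cₑ = (44.06·88.60 − 35.90·19.00) / 8.160 = 394.8 mg/L.

395 mg/L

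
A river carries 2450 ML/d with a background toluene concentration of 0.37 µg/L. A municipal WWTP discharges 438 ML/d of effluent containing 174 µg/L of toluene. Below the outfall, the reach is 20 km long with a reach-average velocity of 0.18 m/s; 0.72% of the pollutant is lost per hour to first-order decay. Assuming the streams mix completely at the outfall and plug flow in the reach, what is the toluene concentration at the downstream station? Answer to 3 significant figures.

Conservation of mass: C = (2450·0.3700 + 438.0·174.0) / 2888 = 77120/2888 = 26.70 µg/L.
Travel time t = 20·1000 / 0.18 = 111100 s = 30.86 h.
0.72%/h lost → k = −ln(1 − 0.0072) = 0.007226 h⁻¹.
Applying C = C₀e^(−kt): 26.70 × 0.8001 = 21.36 µg/L.

21.4 µg/L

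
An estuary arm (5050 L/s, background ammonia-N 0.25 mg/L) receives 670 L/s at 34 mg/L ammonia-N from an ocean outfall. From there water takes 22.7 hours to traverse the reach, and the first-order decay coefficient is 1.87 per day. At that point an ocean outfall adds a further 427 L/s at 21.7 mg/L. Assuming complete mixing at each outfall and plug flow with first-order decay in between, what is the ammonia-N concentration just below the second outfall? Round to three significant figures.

Mass balance: C = (5050·0.2500 + 670.0·34.00) / 5720 = 24040/5720 = 4.203 mg/L; combined flow 5720 L/s.
Applying C = C₀e^(−kt): 4.203 × 0.1706 = 0.7169 mg/L.
Second outfall: C = (5720·0.7169 + 427.0·21.70)/6147 = 2.174 mg/L.

2.17 mg/L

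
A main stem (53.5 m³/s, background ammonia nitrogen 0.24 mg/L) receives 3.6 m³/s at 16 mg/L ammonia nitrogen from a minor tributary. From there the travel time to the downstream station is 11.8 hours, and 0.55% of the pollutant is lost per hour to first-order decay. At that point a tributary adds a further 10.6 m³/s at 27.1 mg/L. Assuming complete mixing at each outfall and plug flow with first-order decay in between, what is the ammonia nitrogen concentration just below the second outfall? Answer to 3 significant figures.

After mixing, C = (53.50·0.2400 + 3.600·16.00) / 57.10 = 70.44/57.10 = 1.234 mg/L; combined flow 57.10 m³/s.
0.55%/h lost → k = −ln(1 − 0.0055) = 0.005515 h⁻¹.
Applying C = C₀e^(−kt): 1.234 × 0.9370 = 1.156 mg/L.
At the second outfall, C = (57.10·1.156 + 10.60·27.10) / (57.10 + 10.60) = 5.218 mg/L.

5.22 mg/L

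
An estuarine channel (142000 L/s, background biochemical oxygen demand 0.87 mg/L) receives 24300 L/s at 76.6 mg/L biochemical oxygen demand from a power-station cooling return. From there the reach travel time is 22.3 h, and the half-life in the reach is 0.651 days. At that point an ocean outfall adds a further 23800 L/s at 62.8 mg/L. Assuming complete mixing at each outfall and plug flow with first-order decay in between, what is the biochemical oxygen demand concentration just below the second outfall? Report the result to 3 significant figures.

11.7 mg/L

After mixing, C = (142000·0.8700 + 24300·76.60) / 166300 = 1985000/166300 = 11.94 mg/L; combined flow 166300 L/s.
Half-life 0.651 d → k = ln 2 / 0.651 = 1.065 d⁻¹.
First-order decay: C = 11.94·exp(−k·t) = 11.94·0.3718 = 4.438 mg/L.
At the second outfall, C = (166300·4.438 + 23800·62.80) / (166300 + 23800) = 11.74 mg/L.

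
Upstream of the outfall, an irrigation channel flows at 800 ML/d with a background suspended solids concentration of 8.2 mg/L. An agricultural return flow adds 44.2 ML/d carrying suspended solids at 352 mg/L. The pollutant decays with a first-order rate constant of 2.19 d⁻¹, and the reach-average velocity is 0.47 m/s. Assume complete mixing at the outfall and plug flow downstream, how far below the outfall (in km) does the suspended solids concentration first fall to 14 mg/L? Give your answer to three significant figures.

11.6 km

Flow-weighted average: C = (800.0·8.200 + 44.20·352.0) / 844.2 = 22120/844.2 = 26.20 mg/L.
Set 26.20·exp(−k·t) = 14 → t = ln(26.20/14)/k = 24730 s = 6.868 h.
Distance = v·t = 0.47·24730 = 11620 m = 11.62 km.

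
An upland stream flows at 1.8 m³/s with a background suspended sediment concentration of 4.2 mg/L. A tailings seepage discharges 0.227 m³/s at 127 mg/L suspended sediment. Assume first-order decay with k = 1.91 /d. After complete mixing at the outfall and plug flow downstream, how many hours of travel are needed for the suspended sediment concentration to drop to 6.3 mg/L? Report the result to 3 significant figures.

13.2 h

After mixing, C = (1.800·4.200 + 0.2270·127.0) / 2.027 = 36.39/2.027 = 17.95 mg/L.
17.95·exp(−k·t) = 6.3 → t = ln(17.95/6.3)/k = 47370 s = 13.16 h.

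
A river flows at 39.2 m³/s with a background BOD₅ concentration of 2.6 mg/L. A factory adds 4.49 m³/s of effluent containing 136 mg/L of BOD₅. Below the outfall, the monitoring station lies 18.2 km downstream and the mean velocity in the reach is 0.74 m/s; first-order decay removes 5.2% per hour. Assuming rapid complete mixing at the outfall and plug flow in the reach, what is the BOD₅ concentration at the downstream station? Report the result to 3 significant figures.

Mass balance: C = (39.20·2.600 + 4.490·136.0) / 43.69 = 712.6/43.69 = 16.31 mg/L.
Travel time t = 18.2·1000 / 0.74 = 24590 s = 6.832 h.
5.2%/h lost → k = −ln(1 − 0.052) = 0.05340 h⁻¹.
First-order decay: C = 16.31·exp(−k·t) = 16.31·0.6943 = 11.32 mg/L.

11.3 mg/L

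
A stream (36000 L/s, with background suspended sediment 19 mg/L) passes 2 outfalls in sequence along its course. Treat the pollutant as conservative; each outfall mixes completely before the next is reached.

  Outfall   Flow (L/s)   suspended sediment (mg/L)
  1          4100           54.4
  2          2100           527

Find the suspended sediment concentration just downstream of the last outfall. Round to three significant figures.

47.7 mg/L

Outfall 1: combined Q = 40100 L/s; C = (36000·19.00 + 4100·54.40)/40100 = 22.62 mg/L.
Outfall 2: combined Q = 42200 L/s; C = (40100·22.62 + 2100·527.0)/42200 = 47.72 mg/L.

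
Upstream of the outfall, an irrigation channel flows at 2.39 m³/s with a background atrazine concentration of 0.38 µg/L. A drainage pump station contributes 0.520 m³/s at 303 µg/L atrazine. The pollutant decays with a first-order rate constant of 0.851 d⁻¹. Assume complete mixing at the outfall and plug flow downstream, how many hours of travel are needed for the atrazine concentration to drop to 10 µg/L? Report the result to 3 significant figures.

Mixed concentration C = ΣQC/ΣQ = (2.390·0.3800 + 0.5200·303.0) / 2.910 = 158.5/2.910 = 54.46 µg/L.
54.46·exp(−k·t) = 10 → t = ln(54.46/10)/k = 172100 s = 47.80 h.

47.8 h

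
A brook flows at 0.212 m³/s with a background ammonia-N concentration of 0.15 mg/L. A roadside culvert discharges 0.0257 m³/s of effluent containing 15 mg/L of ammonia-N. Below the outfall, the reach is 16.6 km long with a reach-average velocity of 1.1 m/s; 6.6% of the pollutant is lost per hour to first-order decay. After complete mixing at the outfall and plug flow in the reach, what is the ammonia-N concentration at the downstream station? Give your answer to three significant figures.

Mass balance: C = (0.2120·0.1500 + 0.02570·15.00) / 0.2377 = 0.4173/0.2377 = 1.756 mg/L.
Travel time t = 16.6·1000 / 1.1 = 15090 s = 4.192 h.
6.6%/h lost → k = −ln(1 − 0.066) = 0.06828 h⁻¹.
Applying C = C₀e^(−kt): 1.756 × 0.7511 = 1.319 mg/L.

1.32 mg/L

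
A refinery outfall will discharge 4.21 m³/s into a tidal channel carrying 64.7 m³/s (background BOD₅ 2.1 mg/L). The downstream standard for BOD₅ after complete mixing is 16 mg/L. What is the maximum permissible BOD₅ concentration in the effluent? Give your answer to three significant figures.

230 mg/L

At the limit, (Qr·Cr + Qe·Cₑ)/(Qr + Qe) = 16:
Cₑ = (68.91·16 − 64.70·2.100) / 4.210 = 229.6 mg/L.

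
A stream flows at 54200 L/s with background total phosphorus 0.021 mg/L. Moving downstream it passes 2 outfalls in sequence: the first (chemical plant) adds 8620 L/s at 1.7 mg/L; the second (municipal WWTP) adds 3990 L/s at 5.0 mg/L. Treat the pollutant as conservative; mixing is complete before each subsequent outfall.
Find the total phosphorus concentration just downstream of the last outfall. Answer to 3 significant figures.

Outfall 1: combined Q = 62820 L/s; C = (54200·0.02100 + 8620·1.700)/62820 = 0.2514 mg/L.
Outfall 2: combined Q = 66810 L/s; C = (62820·0.2514 + 3990·5.000)/66810 = 0.5350 mg/L.

0.535 mg/L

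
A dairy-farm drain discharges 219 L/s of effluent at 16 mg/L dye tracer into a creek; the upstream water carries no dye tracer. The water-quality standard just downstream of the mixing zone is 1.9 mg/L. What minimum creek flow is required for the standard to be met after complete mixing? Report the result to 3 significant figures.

Set C_mix = 1.9: (Q·0 + 219.0·16.00) / (Q + 219.0) = 1.9
→ Q = 219.0·(16.00 − 1.9)/(1.9 − 0) = 1625 L/s.

1630 L/s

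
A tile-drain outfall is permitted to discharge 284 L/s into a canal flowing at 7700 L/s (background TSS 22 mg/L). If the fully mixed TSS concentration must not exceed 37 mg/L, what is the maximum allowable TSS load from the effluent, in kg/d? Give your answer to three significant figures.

10900 kg/d

Mass balance at the limit: 7700·22.00 + 284.0·Cₑ = 7984·37 → Cₑ = 443.7 mg/L.
284.0 L/s = 0.2840 m³/s. Load = 0.2840 m³/s × 443.7 g/m³ × 86 400 s/d = 10890 kg/d.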